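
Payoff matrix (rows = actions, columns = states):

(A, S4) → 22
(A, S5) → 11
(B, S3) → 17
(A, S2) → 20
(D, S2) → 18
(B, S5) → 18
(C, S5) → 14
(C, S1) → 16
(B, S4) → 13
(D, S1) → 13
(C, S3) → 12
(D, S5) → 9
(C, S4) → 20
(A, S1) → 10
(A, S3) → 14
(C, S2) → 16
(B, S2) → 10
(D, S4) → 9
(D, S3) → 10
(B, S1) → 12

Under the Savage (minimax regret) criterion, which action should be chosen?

Column bests: S1=16, S2=20, S3=17, S4=22, S5=18.
A regrets: 6, 0, 3, 0, 7 → max 7
B regrets: 4, 10, 0, 9, 0 → max 10
C regrets: 0, 4, 5, 2, 4 → max 5
D regrets: 3, 2, 7, 13, 9 → max 13
Smallest max regret = 5 → C.

C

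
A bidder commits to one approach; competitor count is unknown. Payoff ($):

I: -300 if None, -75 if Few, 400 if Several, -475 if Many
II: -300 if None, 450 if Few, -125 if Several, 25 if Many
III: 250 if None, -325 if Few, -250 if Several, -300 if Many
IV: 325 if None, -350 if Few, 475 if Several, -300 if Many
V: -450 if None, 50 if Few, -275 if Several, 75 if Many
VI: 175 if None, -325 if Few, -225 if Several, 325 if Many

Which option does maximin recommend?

Row minima: I=-475, II=-300, III=-325, IV=-350, V=-450, VI=-325
Best worst-case = -300 → II.

II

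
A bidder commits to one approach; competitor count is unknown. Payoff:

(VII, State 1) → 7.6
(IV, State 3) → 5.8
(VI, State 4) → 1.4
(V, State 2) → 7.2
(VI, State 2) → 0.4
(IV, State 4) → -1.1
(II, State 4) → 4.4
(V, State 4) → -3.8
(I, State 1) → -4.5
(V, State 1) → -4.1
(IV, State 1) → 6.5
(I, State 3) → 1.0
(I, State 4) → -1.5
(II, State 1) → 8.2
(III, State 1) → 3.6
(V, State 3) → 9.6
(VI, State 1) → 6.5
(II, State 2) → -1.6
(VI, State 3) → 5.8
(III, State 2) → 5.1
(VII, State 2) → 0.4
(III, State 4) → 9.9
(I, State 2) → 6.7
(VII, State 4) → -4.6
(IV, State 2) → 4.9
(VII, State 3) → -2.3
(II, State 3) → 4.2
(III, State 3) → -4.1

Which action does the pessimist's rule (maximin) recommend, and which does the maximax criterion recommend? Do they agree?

maximin → VI; maximax → III (disagree)

Row minima: I=-4.5, II=-1.6, III=-4.1, IV=-1.1, V=-4.1, VI=0.4, VII=-4.6
Best worst-case = 0.4 → VI.
Row maxima: I=6.7, II=8.2, III=9.9, IV=6.5, V=9.6, VI=6.5, VII=7.6
Best best-case = 9.9 → III.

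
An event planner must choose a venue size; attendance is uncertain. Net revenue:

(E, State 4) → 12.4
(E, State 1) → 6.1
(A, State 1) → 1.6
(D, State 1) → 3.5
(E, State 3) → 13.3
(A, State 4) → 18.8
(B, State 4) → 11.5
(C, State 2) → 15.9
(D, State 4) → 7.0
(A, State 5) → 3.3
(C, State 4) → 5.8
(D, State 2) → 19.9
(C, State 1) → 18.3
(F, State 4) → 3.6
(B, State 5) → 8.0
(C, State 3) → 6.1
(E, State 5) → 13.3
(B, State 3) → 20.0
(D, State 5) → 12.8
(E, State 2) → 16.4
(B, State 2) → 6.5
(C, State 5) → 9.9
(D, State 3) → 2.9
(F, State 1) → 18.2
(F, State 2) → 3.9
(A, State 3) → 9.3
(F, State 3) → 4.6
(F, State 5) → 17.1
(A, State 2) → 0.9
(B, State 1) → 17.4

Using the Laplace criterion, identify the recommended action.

B

Row averages: A=6.78, B=12.68, C=11.2, D=9.22, E=12.3, F=9.48
Highest average = 12.68 → B.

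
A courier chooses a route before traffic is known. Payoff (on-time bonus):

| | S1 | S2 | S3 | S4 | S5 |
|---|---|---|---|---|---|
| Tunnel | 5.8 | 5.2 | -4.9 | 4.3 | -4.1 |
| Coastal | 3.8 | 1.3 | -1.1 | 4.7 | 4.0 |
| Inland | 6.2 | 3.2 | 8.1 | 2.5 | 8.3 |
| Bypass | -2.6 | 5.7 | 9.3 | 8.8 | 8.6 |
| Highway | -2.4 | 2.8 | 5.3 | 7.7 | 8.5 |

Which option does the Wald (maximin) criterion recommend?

Row minima: Tunnel=-4.9, Coastal=-1.1, Inland=2.5, Bypass=-2.6, Highway=-2.4
Best worst-case = 2.5 → Inland.

Inland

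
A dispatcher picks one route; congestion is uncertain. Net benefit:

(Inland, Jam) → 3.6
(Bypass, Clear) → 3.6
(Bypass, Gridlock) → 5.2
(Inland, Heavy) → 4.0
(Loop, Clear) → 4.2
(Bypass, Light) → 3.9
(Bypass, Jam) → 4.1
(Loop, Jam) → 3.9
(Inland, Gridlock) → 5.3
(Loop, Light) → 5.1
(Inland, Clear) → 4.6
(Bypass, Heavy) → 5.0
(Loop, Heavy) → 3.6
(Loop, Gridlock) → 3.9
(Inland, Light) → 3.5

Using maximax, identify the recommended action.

Inland

Row maxima: Bypass=5.2, Inland=5.3, Loop=5.1
Best best-case = 5.3 → Inland.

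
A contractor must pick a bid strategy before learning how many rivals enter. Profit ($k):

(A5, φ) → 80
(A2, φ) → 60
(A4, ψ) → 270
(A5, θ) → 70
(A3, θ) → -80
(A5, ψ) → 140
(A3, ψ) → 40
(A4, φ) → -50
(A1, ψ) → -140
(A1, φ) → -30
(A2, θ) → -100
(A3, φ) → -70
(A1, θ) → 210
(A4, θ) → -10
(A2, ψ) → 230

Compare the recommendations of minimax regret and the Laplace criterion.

minimax regret → A5; laplace → A5 (agree)

Column bests: θ=210, φ=80, ψ=270.
A1 regrets: 0, 110, 410 → max 410
A2 regrets: 310, 20, 40 → max 310
A3 regrets: 290, 150, 230 → max 290
A4 regrets: 220, 130, 0 → max 220
A5 regrets: 140, 0, 130 → max 140
Smallest max regret = 140 → A5.
Row averages: A1=40/3, A2=190/3, A3=-110/3, A4=70, A5=290/3
Highest average = 290/3 → A5.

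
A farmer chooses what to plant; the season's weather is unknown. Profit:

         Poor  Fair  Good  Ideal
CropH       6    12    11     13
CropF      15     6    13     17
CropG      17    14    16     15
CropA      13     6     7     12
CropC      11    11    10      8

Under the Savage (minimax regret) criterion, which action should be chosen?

CropG

Column bests: Poor=17, Fair=14, Good=16, Ideal=17.
CropH regrets: 11, 2, 5, 4 → max 11
CropF regrets: 2, 8, 3, 0 → max 8
CropG regrets: 0, 0, 0, 2 → max 2
CropA regrets: 4, 8, 9, 5 → max 9
CropC regrets: 6, 3, 6, 9 → max 9
Smallest max regret = 2 → CropG.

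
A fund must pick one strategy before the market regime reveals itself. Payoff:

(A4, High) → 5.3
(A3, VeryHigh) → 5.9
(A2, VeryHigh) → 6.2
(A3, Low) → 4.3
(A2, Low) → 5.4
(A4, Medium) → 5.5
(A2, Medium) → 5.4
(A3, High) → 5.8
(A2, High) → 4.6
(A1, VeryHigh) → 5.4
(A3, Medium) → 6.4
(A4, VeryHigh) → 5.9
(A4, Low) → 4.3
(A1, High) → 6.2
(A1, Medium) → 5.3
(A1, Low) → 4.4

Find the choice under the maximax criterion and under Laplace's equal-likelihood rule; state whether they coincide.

maximax → A3; laplace → A3 (agree)

Row maxima: A1=6.2, A2=6.2, A3=6.4, A4=5.9
Best best-case = 6.4 → A3.
Row averages: A1=5.325, A2=5.4, A3=5.6, A4=5.25
Highest average = 5.6 → A3.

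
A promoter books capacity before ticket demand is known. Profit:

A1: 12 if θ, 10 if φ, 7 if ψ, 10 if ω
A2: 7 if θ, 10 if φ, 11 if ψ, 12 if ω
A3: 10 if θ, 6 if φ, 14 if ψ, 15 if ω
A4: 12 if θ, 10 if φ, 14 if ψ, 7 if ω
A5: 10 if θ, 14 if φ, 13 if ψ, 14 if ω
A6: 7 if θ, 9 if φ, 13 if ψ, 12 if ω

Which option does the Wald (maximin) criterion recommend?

Row minima: A1=7, A2=7, A3=6, A4=7, A5=10, A6=7
Best worst-case = 10 → A5.

A5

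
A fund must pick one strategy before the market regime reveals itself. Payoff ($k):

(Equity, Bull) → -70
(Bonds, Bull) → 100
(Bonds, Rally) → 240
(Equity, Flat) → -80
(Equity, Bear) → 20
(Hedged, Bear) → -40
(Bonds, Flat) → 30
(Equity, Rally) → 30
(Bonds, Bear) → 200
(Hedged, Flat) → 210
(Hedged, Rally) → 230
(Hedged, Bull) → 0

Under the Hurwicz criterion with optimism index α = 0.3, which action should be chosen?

Bonds: 0.3·240 + 0.7·30 = 93
Equity: 0.3·30 + 0.7·(-80) = -47
Hedged: 0.3·230 + 0.7·(-40) = 41
Highest Hurwicz score = 93 → Bonds.

Bonds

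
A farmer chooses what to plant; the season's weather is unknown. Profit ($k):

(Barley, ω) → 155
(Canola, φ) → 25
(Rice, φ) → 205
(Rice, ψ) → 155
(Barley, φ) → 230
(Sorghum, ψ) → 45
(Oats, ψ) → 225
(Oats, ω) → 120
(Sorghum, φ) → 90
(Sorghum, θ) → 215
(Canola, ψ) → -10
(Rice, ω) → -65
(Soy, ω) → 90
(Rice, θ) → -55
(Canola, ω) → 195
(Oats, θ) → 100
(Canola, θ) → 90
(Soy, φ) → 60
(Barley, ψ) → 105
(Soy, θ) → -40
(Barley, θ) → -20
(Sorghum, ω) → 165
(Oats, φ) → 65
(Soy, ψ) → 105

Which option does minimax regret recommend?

Oats

Column bests: θ=215, φ=230, ψ=225, ω=195.
Oats regrets: 115, 165, 0, 75 → max 165
Barley regrets: 235, 0, 120, 40 → max 235
Sorghum regrets: 0, 140, 180, 30 → max 180
Canola regrets: 125, 205, 235, 0 → max 235
Soy regrets: 255, 170, 120, 105 → max 255
Rice regrets: 270, 25, 70, 260 → max 270
Smallest max regret = 165 → Oats.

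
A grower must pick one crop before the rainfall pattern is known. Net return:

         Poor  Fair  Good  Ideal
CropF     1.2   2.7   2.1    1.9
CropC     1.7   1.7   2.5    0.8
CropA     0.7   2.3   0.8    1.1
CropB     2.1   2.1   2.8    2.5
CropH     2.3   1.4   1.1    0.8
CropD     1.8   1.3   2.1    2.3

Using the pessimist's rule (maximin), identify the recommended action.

CropB

Row minima: CropF=1.2, CropC=0.8, CropA=0.7, CropB=2.1, CropH=0.8, CropD=1.3
Best worst-case = 2.1 → CropB.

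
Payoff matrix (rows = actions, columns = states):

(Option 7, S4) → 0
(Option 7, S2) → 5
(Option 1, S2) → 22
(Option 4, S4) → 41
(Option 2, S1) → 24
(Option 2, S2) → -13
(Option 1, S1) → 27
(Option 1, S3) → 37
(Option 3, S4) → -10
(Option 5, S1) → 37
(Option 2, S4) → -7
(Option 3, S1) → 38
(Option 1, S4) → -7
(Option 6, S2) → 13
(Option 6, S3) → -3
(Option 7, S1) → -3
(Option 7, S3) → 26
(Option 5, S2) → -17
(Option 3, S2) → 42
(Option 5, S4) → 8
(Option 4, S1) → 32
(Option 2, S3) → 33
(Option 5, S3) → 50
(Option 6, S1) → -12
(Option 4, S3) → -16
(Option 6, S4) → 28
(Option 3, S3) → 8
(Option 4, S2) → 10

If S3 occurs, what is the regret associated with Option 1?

Best payoff under S3 is 50.
Regret = 50 − 37 = 13.

13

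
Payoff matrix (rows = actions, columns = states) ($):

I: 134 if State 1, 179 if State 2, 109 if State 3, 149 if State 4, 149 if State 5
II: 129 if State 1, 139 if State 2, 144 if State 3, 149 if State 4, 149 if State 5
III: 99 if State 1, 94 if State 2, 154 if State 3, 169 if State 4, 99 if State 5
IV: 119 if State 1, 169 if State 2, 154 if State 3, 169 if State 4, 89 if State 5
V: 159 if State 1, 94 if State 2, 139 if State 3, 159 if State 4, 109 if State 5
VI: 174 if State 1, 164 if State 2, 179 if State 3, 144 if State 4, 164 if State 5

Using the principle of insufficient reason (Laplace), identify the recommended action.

Row averages: I=144, II=142, III=123, IV=140, V=132, VI=165
Highest average = 165 → VI.

VI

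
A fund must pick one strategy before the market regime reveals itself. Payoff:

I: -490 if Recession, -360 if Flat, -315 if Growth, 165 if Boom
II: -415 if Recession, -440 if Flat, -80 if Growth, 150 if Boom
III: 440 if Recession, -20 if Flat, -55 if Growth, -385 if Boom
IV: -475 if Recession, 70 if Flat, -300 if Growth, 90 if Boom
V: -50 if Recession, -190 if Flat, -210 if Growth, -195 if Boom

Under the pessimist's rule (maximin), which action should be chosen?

V

Row minima: I=-490, II=-440, III=-385, IV=-475, V=-210
Best worst-case = -210 → V.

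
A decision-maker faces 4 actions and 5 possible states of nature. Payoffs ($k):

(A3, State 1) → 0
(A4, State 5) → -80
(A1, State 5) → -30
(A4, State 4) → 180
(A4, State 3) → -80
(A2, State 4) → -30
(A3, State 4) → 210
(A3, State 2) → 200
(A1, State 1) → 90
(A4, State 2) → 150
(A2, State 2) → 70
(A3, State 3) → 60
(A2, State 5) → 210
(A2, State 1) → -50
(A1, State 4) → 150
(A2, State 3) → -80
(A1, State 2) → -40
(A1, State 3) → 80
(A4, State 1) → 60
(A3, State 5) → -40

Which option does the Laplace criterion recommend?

Row averages: A1=50, A2=24, A3=86, A4=46
Highest average = 86 → A3.

A3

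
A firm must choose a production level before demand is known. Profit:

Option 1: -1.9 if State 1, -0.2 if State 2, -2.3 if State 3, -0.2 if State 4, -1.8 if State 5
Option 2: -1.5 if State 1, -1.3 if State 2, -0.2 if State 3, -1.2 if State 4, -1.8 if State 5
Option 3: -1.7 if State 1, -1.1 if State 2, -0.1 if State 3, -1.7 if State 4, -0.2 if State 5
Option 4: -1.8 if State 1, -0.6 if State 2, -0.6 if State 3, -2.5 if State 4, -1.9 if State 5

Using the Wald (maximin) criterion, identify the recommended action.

Row minima: Option 1=-2.3, Option 2=-1.8, Option 3=-1.7, Option 4=-2.5
Best worst-case = -1.7 → Option 3.

Option 3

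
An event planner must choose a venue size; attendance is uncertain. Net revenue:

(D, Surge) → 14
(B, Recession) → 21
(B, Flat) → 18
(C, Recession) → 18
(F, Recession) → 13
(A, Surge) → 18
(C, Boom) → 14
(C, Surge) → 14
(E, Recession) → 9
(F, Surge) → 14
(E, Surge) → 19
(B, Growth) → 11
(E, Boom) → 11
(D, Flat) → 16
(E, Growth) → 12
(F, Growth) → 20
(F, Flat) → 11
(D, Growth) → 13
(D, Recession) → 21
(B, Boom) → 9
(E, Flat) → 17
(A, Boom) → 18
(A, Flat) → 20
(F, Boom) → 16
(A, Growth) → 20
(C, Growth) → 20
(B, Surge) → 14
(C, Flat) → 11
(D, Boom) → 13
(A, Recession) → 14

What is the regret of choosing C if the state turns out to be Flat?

Best payoff under Flat is 20.
Regret = 20 − 11 = 9.

9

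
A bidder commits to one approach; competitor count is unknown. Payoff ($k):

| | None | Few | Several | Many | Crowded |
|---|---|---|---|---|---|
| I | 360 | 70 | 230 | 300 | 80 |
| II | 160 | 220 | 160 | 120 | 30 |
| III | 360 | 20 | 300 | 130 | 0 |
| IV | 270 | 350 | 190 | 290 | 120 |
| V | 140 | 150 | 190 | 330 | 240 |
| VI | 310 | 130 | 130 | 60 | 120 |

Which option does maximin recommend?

V

Row minima: I=70, II=30, III=0, IV=120, V=140, VI=60
Best worst-case = 140 → V.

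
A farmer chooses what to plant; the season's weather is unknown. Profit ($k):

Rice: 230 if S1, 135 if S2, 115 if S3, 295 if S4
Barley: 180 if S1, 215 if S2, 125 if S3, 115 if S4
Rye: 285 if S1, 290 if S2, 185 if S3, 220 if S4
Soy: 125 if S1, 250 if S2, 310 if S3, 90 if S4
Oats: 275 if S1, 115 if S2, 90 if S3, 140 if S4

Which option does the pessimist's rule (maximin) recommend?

Row minima: Rice=115, Barley=115, Rye=185, Soy=90, Oats=90
Best worst-case = 185 → Rye.

Rye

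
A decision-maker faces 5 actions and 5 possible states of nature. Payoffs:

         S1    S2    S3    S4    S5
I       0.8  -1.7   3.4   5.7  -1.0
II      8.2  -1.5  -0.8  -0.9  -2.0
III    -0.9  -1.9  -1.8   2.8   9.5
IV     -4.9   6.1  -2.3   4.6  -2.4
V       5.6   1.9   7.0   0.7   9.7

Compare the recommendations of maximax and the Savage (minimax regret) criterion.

maximax → V; minimax regret → V (agree)

Row maxima: I=5.7, II=8.2, III=9.5, IV=6.1, V=9.7
Best best-case = 9.7 → V.
Column bests: S1=8.2, S2=6.1, S3=7.0, S4=5.7, S5=9.7.
I regrets: 7.4, 7.8, 3.6, 0.0, 10.7 → max 10.7
II regrets: 0.0, 7.6, 7.8, 6.6, 11.7 → max 11.7
III regrets: 9.1, 8.0, 8.8, 2.9, 0.2 → max 9.1
IV regrets: 13.1, 0.0, 9.3, 1.1, 12.1 → max 13.1
V regrets: 2.6, 4.2, 0.0, 5.0, 0.0 → max 5.0
Smallest max regret = 5.0 → V.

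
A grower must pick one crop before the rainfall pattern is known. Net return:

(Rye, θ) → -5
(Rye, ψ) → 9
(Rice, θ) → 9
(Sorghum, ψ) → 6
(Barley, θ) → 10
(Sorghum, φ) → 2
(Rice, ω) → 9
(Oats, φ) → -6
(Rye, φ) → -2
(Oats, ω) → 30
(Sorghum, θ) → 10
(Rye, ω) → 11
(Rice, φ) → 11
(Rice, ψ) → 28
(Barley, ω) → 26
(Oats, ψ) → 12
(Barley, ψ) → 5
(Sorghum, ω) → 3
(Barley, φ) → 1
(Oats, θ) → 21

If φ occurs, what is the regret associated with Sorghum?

9

Best payoff under φ is 11.
Regret = 11 − 2 = 9.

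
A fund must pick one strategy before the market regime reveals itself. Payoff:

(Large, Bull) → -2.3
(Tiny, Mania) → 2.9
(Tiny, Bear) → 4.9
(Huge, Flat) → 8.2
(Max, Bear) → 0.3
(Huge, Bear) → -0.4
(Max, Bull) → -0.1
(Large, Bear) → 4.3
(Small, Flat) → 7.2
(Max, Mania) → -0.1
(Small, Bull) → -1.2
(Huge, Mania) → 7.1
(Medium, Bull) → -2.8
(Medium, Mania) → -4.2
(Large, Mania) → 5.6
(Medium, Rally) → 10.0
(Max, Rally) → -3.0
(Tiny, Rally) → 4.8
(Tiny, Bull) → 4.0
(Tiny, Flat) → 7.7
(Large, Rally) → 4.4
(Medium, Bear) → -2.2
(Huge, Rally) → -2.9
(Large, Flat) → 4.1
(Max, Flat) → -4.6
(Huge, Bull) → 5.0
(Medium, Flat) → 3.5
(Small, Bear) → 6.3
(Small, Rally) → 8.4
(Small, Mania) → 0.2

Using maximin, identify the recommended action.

Row minima: Tiny=2.9, Small=-1.2, Medium=-4.2, Large=-2.3, Huge=-2.9, Max=-4.6
Best worst-case = 2.9 → Tiny.

Tiny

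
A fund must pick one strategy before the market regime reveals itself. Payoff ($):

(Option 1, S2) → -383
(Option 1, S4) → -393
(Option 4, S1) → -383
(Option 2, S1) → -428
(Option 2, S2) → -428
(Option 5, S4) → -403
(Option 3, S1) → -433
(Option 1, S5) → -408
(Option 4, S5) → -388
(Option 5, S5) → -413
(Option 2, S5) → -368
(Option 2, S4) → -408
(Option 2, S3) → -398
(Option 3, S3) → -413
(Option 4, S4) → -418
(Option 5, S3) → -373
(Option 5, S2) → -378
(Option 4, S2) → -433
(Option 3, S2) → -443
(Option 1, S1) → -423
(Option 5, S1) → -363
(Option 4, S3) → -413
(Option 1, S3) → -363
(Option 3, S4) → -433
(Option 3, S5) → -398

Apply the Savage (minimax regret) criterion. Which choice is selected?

Column bests: S1=-363, S2=-378, S3=-363, S4=-393, S5=-368.
Option 1 regrets: 60, 5, 0, 0, 40 → max 60
Option 2 regrets: 65, 50, 35, 15, 0 → max 65
Option 3 regrets: 70, 65, 50, 40, 30 → max 70
Option 4 regrets: 20, 55, 50, 25, 20 → max 55
Option 5 regrets: 0, 0, 10, 10, 45 → max 45
Smallest max regret = 45 → Option 5.

Option 5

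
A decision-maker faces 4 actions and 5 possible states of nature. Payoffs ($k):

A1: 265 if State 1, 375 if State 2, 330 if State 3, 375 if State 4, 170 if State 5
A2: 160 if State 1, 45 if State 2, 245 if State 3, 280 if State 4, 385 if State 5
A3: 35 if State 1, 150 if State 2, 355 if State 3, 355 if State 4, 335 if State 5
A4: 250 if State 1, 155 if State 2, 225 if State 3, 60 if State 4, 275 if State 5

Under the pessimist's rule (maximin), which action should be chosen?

Row minima: A1=170, A2=45, A3=35, A4=60
Best worst-case = 170 → A1.

A1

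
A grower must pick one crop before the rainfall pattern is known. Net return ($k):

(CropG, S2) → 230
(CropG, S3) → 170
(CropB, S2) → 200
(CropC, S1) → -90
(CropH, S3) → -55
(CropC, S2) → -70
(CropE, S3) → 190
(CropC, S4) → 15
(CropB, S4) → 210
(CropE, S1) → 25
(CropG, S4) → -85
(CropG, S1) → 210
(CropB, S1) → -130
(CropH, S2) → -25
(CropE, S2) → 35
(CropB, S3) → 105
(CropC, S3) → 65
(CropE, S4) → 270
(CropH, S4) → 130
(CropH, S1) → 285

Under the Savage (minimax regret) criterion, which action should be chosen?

CropH

Column bests: S1=285, S2=230, S3=190, S4=270.
CropC regrets: 375, 300, 125, 255 → max 375
CropG regrets: 75, 0, 20, 355 → max 355
CropE regrets: 260, 195, 0, 0 → max 260
CropH regrets: 0, 255, 245, 140 → max 255
CropB regrets: 415, 30, 85, 60 → max 415
Smallest max regret = 255 → CropH.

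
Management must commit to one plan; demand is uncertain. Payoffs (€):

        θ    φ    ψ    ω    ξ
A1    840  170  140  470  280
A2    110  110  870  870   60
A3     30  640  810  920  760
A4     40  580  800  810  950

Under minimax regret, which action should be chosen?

Column bests: θ=840, φ=640, ψ=870, ω=920, ξ=950.
A1 regrets: 0, 470, 730, 450, 670 → max 730
A2 regrets: 730, 530, 0, 50, 890 → max 890
A3 regrets: 810, 0, 60, 0, 190 → max 810
A4 regrets: 800, 60, 70, 110, 0 → max 800
Smallest max regret = 730 → A1.

A1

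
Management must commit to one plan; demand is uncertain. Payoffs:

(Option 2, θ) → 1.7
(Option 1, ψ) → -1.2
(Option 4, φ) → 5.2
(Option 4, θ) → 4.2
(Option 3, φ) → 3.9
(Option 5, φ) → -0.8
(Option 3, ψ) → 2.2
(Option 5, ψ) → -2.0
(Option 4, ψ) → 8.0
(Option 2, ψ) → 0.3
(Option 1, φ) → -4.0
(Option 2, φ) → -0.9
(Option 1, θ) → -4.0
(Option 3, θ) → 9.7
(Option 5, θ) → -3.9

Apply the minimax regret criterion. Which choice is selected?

Column bests: θ=9.7, φ=5.2, ψ=8.0.
Option 1 regrets: 13.7, 9.2, 9.2 → max 13.7
Option 2 regrets: 8.0, 6.1, 7.7 → max 8.0
Option 3 regrets: 0.0, 1.3, 5.8 → max 5.8
Option 4 regrets: 5.5, 0.0, 0.0 → max 5.5
Option 5 regrets: 13.6, 6.0, 10.0 → max 13.6
Smallest max regret = 5.5 → Option 4.

Option 4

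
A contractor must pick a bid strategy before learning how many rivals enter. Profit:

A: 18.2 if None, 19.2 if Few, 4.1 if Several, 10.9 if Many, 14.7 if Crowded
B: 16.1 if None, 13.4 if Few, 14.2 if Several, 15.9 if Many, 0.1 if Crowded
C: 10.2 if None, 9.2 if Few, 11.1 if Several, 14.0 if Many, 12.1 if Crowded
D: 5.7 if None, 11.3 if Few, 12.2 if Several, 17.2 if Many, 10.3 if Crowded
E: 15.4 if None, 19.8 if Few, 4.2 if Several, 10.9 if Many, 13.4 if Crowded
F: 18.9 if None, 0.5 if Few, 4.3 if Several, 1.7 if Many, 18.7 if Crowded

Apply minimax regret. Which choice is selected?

E

Column bests: None=18.9, Few=19.8, Several=14.2, Many=17.2, Crowded=18.7.
A regrets: 0.7, 0.6, 10.1, 6.3, 4.0 → max 10.1
B regrets: 2.8, 6.4, 0.0, 1.3, 18.6 → max 18.6
C regrets: 8.7, 10.6, 3.1, 3.2, 6.6 → max 10.6
D regrets: 13.2, 8.5, 2.0, 0.0, 8.4 → max 13.2
E regrets: 3.5, 0.0, 10.0, 6.3, 5.3 → max 10.0
F regrets: 0.0, 19.3, 9.9, 15.5, 0.0 → max 19.3
Smallest max regret = 10.0 → E.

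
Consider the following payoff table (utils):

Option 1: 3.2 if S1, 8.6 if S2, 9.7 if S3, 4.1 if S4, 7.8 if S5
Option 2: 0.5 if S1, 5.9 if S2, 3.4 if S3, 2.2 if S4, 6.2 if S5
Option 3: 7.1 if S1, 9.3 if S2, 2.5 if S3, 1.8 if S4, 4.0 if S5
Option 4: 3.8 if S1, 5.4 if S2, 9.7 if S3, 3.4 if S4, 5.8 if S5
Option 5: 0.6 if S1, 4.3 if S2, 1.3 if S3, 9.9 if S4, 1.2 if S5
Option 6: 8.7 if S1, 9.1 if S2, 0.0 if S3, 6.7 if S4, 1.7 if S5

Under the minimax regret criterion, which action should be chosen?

Column bests: S1=8.7, S2=9.3, S3=9.7, S4=9.9, S5=7.8.
Option 1 regrets: 5.5, 0.7, 0.0, 5.8, 0.0 → max 5.8
Option 2 regrets: 8.2, 3.4, 6.3, 7.7, 1.6 → max 8.2
Option 3 regrets: 1.6, 0.0, 7.2, 8.1, 3.8 → max 8.1
Option 4 regrets: 4.9, 3.9, 0.0, 6.5, 2.0 → max 6.5
Option 5 regrets: 8.1, 5.0, 8.4, 0.0, 6.6 → max 8.4
Option 6 regrets: 0.0, 0.2, 9.7, 3.2, 6.1 → max 9.7
Smallest max regret = 5.8 → Option 1.

Option 1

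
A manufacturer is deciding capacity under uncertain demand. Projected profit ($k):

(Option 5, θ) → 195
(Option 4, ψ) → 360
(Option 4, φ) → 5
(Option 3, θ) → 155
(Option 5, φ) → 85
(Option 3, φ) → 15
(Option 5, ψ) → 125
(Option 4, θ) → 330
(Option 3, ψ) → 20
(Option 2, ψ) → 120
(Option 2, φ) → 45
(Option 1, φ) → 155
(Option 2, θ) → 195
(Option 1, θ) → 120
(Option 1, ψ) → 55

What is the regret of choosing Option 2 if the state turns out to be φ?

Best payoff under φ is 155.
Regret = 155 − 45 = 110.

110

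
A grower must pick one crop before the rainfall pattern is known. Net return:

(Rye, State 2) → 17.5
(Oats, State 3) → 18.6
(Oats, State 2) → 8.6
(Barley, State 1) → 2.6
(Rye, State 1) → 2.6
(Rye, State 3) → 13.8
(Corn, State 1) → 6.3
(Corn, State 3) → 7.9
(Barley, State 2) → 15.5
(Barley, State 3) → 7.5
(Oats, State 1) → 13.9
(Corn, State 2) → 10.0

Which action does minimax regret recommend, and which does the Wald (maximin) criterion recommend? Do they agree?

Column bests: State 1=13.9, State 2=17.5, State 3=18.6.
Oats regrets: 0.0, 8.9, 0.0 → max 8.9
Barley regrets: 11.3, 2.0, 11.1 → max 11.3
Corn regrets: 7.6, 7.5, 10.7 → max 10.7
Rye regrets: 11.3, 0.0, 4.8 → max 11.3
Smallest max regret = 8.9 → Oats.
Row minima: Oats=8.6, Barley=2.6, Corn=6.3, Rye=2.6
Best worst-case = 8.6 → Oats.

minimax regret → Oats; maximin → Oats (agree)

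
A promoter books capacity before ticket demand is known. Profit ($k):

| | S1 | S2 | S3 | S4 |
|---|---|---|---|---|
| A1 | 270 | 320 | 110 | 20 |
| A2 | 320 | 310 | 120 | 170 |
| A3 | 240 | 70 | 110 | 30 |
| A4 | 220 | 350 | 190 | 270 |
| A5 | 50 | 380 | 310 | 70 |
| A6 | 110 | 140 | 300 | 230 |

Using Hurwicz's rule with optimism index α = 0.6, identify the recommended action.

A1: 0.6·320 + 0.4·20 = 200
A2: 0.6·320 + 0.4·120 = 240
A3: 0.6·240 + 0.4·30 = 156
A4: 0.6·350 + 0.4·190 = 286
A5: 0.6·380 + 0.4·50 = 248
A6: 0.6·300 + 0.4·110 = 224
Highest Hurwicz score = 286 → A4.

A4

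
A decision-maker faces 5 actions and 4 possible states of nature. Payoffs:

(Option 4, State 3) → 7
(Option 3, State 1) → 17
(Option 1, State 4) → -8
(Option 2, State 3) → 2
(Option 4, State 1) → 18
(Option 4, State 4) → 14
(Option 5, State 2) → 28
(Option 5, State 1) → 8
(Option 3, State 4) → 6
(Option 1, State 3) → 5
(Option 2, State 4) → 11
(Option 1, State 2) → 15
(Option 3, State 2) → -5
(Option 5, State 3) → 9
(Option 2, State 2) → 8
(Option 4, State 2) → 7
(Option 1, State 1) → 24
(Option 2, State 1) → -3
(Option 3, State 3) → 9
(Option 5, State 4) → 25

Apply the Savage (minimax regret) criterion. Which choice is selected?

Option 5

Column bests: State 1=24, State 2=28, State 3=9, State 4=25.
Option 1 regrets: 0, 13, 4, 33 → max 33
Option 2 regrets: 27, 20, 7, 14 → max 27
Option 3 regrets: 7, 33, 0, 19 → max 33
Option 4 regrets: 6, 21, 2, 11 → max 21
Option 5 regrets: 16, 0, 0, 0 → max 16
Smallest max regret = 16 → Option 5.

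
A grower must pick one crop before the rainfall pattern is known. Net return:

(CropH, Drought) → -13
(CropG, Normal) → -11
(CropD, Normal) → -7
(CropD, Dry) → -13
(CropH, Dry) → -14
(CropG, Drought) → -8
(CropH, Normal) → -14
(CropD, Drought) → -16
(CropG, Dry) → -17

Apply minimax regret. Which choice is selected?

CropG

Column bests: Drought=-8, Dry=-13, Normal=-7.
CropH regrets: 5, 1, 7 → max 7
CropG regrets: 0, 4, 4 → max 4
CropD regrets: 8, 0, 0 → max 8
Smallest max regret = 4 → CropG.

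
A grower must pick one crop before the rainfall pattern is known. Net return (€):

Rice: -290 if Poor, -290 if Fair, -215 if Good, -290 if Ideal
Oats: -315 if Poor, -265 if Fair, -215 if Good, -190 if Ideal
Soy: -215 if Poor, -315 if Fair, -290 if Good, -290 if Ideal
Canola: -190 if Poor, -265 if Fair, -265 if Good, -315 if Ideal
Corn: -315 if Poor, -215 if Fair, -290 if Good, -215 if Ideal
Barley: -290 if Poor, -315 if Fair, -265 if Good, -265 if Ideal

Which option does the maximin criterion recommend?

Rice

Row minima: Rice=-290, Oats=-315, Soy=-315, Canola=-315, Corn=-315, Barley=-315
Best worst-case = -290 → Rice.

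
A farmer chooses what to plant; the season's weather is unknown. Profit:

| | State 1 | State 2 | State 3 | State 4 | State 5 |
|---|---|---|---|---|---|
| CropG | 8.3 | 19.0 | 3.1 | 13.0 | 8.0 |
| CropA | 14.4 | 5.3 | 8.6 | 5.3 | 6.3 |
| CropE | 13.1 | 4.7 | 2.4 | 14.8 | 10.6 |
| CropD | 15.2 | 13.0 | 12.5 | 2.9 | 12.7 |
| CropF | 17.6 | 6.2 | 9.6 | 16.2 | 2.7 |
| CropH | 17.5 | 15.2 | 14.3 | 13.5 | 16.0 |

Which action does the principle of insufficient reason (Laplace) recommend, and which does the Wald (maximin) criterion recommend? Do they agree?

Row averages: CropG=10.28, CropA=7.98, CropE=9.12, CropD=11.26, CropF=10.46, CropH=15.3
Highest average = 15.3 → CropH.
Row minima: CropG=3.1, CropA=5.3, CropE=2.4, CropD=2.9, CropF=2.7, CropH=13.5
Best worst-case = 13.5 → CropH.

laplace → CropH; maximin → CropH (agree)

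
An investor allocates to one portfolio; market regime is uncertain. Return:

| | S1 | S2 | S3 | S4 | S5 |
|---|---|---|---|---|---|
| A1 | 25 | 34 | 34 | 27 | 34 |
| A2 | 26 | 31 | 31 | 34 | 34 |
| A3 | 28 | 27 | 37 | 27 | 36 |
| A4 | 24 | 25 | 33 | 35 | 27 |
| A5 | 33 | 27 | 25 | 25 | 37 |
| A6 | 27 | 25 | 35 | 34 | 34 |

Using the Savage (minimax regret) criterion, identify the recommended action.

Column bests: S1=33, S2=34, S3=37, S4=35, S5=37.
A1 regrets: 8, 0, 3, 8, 3 → max 8
A2 regrets: 7, 3, 6, 1, 3 → max 7
A3 regrets: 5, 7, 0, 8, 1 → max 8
A4 regrets: 9, 9, 4, 0, 10 → max 10
A5 regrets: 0, 7, 12, 10, 0 → max 12
A6 regrets: 6, 9, 2, 1, 3 → max 9
Smallest max regret = 7 → A2.

A2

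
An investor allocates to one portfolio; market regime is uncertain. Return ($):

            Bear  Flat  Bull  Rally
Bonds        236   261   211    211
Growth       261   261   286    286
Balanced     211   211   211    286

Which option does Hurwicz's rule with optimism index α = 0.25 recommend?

Growth

Bonds: 0.25·261 + 0.75·211 = 223.5
Growth: 0.25·286 + 0.75·261 = 267.25
Balanced: 0.25·286 + 0.75·211 = 229.75
Highest Hurwicz score = 267.25 → Growth.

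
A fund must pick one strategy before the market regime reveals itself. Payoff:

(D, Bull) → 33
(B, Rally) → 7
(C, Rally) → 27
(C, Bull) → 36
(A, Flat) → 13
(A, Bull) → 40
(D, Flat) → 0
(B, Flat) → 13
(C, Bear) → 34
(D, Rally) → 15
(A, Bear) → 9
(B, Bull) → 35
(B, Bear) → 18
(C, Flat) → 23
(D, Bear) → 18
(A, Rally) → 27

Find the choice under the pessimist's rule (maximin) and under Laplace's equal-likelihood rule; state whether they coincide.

Row minima: A=9, B=7, C=23, D=0
Best worst-case = 23 → C.
Row averages: A=22.25, B=18.25, C=30, D=16.5
Highest average = 30 → C.

maximin → C; laplace → C (agree)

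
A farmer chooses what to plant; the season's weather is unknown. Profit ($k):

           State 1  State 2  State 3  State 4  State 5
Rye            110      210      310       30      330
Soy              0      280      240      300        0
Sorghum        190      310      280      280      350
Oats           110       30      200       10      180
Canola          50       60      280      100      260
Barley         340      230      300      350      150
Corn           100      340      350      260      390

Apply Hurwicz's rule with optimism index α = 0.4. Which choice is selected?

Sorghum

Rye: 0.4·330 + 0.6·30 = 150
Soy: 0.4·300 + 0.6·0 = 120
Sorghum: 0.4·350 + 0.6·190 = 254
Oats: 0.4·200 + 0.6·10 = 86
Canola: 0.4·280 + 0.6·50 = 142
Barley: 0.4·350 + 0.6·150 = 230
Corn: 0.4·390 + 0.6·100 = 216
Highest Hurwicz score = 254 → Sorghum.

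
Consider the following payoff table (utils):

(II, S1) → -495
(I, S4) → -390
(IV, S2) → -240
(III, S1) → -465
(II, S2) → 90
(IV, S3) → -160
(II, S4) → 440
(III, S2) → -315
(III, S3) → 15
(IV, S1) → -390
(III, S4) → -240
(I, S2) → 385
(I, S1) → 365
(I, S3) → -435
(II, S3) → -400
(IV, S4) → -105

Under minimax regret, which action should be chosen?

IV

Column bests: S1=365, S2=385, S3=15, S4=440.
I regrets: 0, 0, 450, 830 → max 830
II regrets: 860, 295, 415, 0 → max 860
III regrets: 830, 700, 0, 680 → max 830
IV regrets: 755, 625, 175, 545 → max 755
Smallest max regret = 755 → IV.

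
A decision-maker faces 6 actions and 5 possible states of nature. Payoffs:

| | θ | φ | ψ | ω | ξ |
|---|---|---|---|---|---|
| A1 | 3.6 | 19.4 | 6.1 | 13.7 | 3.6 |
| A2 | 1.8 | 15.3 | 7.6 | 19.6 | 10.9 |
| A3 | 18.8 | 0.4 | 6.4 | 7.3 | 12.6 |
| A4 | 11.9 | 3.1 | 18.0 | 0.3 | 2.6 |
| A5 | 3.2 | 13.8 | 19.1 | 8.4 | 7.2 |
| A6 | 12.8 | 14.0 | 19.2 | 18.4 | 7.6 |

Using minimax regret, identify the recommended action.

Column bests: θ=18.8, φ=19.4, ψ=19.2, ω=19.6, ξ=12.6.
A1 regrets: 15.2, 0.0, 13.1, 5.9, 9.0 → max 15.2
A2 regrets: 17.0, 4.1, 11.6, 0.0, 1.7 → max 17.0
A3 regrets: 0.0, 19.0, 12.8, 12.3, 0.0 → max 19.0
A4 regrets: 6.9, 16.3, 1.2, 19.3, 10.0 → max 19.3
A5 regrets: 15.6, 5.6, 0.1, 11.2, 5.4 → max 15.6
A6 regrets: 6.0, 5.4, 0.0, 1.2, 5.0 → max 6.0
Smallest max regret = 6.0 → A6.

A6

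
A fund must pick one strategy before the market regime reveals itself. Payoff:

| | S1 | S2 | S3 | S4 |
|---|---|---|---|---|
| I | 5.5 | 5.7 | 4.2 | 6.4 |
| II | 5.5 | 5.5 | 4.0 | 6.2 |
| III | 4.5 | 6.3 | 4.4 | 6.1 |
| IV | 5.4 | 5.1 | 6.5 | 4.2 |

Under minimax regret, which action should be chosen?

III

Column bests: S1=5.5, S2=6.3, S3=6.5, S4=6.4.
I regrets: 0.0, 0.6, 2.3, 0.0 → max 2.3
II regrets: 0.0, 0.8, 2.5, 0.2 → max 2.5
III regrets: 1.0, 0.0, 2.1, 0.3 → max 2.1
IV regrets: 0.1, 1.2, 0.0, 2.2 → max 2.2
Smallest max regret = 2.1 → III.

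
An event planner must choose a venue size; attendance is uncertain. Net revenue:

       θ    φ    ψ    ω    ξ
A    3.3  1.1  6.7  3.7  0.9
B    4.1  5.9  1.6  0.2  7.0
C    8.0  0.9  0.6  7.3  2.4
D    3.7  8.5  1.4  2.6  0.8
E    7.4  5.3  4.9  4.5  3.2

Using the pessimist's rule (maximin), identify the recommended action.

Row minima: A=0.9, B=0.2, C=0.6, D=0.8, E=3.2
Best worst-case = 3.2 → E.

E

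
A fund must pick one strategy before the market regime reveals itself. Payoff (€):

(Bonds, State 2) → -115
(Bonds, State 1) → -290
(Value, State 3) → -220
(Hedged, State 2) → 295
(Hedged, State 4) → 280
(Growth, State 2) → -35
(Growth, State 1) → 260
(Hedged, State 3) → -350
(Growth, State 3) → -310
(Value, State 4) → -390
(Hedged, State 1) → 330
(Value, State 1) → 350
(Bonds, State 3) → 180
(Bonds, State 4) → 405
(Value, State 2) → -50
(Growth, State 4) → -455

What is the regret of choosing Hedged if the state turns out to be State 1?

Best payoff under State 1 is 350.
Regret = 350 − 330 = 20.

20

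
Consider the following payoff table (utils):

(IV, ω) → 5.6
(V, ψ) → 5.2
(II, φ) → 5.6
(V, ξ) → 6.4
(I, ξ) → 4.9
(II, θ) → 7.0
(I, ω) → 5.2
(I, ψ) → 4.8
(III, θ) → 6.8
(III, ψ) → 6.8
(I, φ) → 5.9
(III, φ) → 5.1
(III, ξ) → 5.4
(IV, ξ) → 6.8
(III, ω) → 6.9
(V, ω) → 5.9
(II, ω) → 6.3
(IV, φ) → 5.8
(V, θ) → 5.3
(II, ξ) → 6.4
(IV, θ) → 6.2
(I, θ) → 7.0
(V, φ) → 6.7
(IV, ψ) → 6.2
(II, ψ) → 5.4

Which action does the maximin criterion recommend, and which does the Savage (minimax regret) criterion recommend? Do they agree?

maximin → IV; minimax regret → IV (agree)

Row minima: I=4.8, II=5.4, III=5.1, IV=5.6, V=5.2
Best worst-case = 5.6 → IV.
Column bests: θ=7.0, φ=6.7, ψ=6.8, ω=6.9, ξ=6.8.
I regrets: 0.0, 0.8, 2.0, 1.7, 1.9 → max 2.0
II regrets: 0.0, 1.1, 1.4, 0.6, 0.4 → max 1.4
III regrets: 0.2, 1.6, 0.0, 0.0, 1.4 → max 1.6
IV regrets: 0.8, 0.9, 0.6, 1.3, 0.0 → max 1.3
V regrets: 1.7, 0.0, 1.6, 1.0, 0.4 → max 1.7
Smallest max regret = 1.3 → IV.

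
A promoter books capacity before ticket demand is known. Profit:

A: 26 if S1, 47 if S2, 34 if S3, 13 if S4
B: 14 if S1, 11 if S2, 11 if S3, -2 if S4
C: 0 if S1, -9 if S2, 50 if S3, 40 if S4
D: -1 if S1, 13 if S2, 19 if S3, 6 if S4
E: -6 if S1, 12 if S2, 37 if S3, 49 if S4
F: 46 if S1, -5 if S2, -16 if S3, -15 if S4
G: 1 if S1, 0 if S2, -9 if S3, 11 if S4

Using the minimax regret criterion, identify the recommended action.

Column bests: S1=46, S2=47, S3=50, S4=49.
A regrets: 20, 0, 16, 36 → max 36
B regrets: 32, 36, 39, 51 → max 51
C regrets: 46, 56, 0, 9 → max 56
D regrets: 47, 34, 31, 43 → max 47
E regrets: 52, 35, 13, 0 → max 52
F regrets: 0, 52, 66, 64 → max 66
G regrets: 45, 47, 59, 38 → max 59
Smallest max regret = 36 → A.

A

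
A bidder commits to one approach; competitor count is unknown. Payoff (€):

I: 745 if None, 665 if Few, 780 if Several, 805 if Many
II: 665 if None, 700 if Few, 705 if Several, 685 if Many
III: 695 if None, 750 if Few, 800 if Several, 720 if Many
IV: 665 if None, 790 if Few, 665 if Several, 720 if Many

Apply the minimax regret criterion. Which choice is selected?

III

Column bests: None=745, Few=790, Several=800, Many=805.
I regrets: 0, 125, 20, 0 → max 125
II regrets: 80, 90, 95, 120 → max 120
III regrets: 50, 40, 0, 85 → max 85
IV regrets: 80, 0, 135, 85 → max 135
Smallest max regret = 85 → III.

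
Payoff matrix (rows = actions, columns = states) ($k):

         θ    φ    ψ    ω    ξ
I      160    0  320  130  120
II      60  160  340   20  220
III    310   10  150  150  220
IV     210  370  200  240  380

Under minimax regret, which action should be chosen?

IV

Column bests: θ=310, φ=370, ψ=340, ω=240, ξ=380.
I regrets: 150, 370, 20, 110, 260 → max 370
II regrets: 250, 210, 0, 220, 160 → max 250
III regrets: 0, 360, 190, 90, 160 → max 360
IV regrets: 100, 0, 140, 0, 0 → max 140
Smallest max regret = 140 → IV.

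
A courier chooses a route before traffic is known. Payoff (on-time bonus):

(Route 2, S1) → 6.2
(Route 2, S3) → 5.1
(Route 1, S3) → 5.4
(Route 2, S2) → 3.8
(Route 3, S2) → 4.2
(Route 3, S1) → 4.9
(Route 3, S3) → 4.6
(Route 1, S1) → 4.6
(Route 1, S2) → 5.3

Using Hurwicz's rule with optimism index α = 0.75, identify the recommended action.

Route 2

Route 1: 0.75·5.4 + 0.25·4.6 = 5.2
Route 2: 0.75·6.2 + 0.25·3.8 = 5.6
Route 3: 0.75·4.9 + 0.25·4.2 = 4.725
Highest Hurwicz score = 5.6 → Route 2.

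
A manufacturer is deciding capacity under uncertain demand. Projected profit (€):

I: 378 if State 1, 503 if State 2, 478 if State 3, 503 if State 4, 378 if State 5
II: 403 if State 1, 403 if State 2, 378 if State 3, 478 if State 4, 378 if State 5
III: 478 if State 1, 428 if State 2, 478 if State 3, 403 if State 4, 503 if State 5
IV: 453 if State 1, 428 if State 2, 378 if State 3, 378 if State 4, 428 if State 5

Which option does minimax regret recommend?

III

Column bests: State 1=478, State 2=503, State 3=478, State 4=503, State 5=503.
I regrets: 100, 0, 0, 0, 125 → max 125
II regrets: 75, 100, 100, 25, 125 → max 125
III regrets: 0, 75, 0, 100, 0 → max 100
IV regrets: 25, 75, 100, 125, 75 → max 125
Smallest max regret = 100 → III.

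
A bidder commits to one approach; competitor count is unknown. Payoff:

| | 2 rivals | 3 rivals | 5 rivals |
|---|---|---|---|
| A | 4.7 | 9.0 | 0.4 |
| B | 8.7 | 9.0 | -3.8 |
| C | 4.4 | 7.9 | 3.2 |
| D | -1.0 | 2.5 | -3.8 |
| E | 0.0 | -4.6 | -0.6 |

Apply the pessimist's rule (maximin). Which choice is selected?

C

Row minima: A=0.4, B=-3.8, C=3.2, D=-3.8, E=-4.6
Best worst-case = 3.2 → C.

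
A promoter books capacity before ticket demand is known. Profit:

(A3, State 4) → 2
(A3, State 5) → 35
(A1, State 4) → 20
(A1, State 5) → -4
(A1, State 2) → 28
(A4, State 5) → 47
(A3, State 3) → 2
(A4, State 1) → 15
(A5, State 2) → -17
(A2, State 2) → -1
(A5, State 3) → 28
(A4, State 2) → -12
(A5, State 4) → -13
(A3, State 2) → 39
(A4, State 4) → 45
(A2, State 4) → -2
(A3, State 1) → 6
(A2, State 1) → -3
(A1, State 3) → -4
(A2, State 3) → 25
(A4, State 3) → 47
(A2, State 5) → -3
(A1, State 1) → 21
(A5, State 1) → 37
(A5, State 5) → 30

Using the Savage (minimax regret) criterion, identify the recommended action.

A3

Column bests: State 1=37, State 2=39, State 3=47, State 4=45, State 5=47.
A1 regrets: 16, 11, 51, 25, 51 → max 51
A2 regrets: 40, 40, 22, 47, 50 → max 50
A3 regrets: 31, 0, 45, 43, 12 → max 45
A4 regrets: 22, 51, 0, 0, 0 → max 51
A5 regrets: 0, 56, 19, 58, 17 → max 58
Smallest max regret = 45 → A3.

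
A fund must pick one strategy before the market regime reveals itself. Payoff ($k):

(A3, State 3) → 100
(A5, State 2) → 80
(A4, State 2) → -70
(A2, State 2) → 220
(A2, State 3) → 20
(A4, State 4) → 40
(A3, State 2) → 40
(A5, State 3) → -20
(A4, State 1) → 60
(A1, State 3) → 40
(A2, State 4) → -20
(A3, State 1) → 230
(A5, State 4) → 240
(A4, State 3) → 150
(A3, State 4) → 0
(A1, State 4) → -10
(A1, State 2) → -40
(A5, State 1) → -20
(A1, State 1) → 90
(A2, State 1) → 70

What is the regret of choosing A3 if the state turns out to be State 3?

50

Best payoff under State 3 is 150.
Regret = 150 − 100 = 50.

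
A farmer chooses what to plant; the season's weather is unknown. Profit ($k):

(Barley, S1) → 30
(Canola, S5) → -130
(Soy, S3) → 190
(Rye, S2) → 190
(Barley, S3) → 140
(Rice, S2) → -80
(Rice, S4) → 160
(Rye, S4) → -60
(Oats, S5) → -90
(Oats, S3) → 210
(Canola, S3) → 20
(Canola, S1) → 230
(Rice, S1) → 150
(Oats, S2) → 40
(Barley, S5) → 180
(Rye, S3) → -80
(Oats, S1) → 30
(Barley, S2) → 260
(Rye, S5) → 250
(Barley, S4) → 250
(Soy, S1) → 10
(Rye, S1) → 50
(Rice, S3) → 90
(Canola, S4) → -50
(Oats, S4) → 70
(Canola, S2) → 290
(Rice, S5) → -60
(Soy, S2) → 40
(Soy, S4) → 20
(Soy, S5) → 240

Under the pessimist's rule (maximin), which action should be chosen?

Barley

Row minima: Rye=-80, Rice=-80, Soy=10, Canola=-130, Barley=30, Oats=-90
Best worst-case = 30 → Barley.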